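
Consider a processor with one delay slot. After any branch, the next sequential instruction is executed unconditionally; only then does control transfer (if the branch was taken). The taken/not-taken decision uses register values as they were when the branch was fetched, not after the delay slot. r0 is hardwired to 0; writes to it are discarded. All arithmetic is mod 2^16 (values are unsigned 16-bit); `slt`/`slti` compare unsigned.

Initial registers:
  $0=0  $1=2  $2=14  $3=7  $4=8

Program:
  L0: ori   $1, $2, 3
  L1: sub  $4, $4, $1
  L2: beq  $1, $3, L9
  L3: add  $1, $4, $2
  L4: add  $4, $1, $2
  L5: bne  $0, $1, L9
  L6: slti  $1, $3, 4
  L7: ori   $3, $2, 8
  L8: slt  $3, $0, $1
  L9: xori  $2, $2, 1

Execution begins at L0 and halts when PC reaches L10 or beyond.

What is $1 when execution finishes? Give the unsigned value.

0

[0] ori   $1, $2, 3  →  {$0:0, $1:15, $2:14, $3:7, $4:8}
[1] sub  $4, $4, $1  →  {$0:0, $1:15, $2:14, $3:7, $4:65529}
[2] beq  $1, $3, L9  →  {$0:0, $1:15, $2:14, $3:7, $4:65529}  ⟨branch fallthrough⟩
[3] add  $1, $4, $2  →  {$0:0, $1:7, $2:14, $3:7, $4:65529}
[4] add  $4, $1, $2  →  {$0:0, $1:7, $2:14, $3:7, $4:21}
[5] bne  $0, $1, L9  →  {$0:0, $1:7, $2:14, $3:7, $4:21}  ⟨branch taken⟩
[6] slti  $1, $3, 4  →  {$0:0, $1:0, $2:14, $3:7, $4:21}
[9] xori  $2, $2, 1  →  {$0:0, $1:0, $2:15, $3:7, $4:21}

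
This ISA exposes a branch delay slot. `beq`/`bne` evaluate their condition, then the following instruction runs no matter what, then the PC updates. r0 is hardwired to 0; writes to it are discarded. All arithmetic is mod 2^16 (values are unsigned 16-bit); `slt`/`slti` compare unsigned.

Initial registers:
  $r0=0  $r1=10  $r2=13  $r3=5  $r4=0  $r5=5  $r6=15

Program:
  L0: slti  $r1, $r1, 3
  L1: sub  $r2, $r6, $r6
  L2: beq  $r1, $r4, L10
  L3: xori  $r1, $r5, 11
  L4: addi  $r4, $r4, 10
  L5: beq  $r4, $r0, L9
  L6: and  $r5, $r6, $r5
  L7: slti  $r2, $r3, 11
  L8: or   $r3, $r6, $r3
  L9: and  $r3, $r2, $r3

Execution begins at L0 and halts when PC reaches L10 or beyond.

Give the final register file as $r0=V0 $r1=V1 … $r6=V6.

$r0=0 $r1=14 $r2=0 $r3=5 $r4=0 $r5=5 $r6=15

#0 slti  $r1, $r1, 3 ; 0/0/13/5/0/5/15
#1 sub  $r2, $r6, $r6 ; 0/0/0/5/0/5/15
#2 beq  $r1, $r4, L10 ; 0/0/0/5/0/5/15 ; →target
#3 xori  $r1, $r5, 11 ; 0/14/0/5/0/5/15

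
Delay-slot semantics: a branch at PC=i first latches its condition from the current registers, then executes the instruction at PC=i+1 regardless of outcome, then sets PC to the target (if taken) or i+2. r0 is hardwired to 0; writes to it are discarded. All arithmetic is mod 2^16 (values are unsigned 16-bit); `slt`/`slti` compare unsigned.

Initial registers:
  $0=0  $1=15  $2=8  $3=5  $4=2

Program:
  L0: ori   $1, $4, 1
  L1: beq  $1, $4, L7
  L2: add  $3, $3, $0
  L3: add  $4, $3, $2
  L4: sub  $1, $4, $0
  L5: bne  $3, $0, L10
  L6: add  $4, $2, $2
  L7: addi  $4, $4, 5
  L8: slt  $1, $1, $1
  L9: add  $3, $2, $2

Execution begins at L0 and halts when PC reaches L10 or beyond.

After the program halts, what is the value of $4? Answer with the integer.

[0] ori   $1, $4, 1  →  {$0:0, $1:3, $2:8, $3:5, $4:2}
[1] beq  $1, $4, L7  →  {$0:0, $1:3, $2:8, $3:5, $4:2}  ⟨branch fallthrough⟩
[2] add  $3, $3, $0  →  {$0:0, $1:3, $2:8, $3:5, $4:2}
[3] add  $4, $3, $2  →  {$0:0, $1:3, $2:8, $3:5, $4:13}
[4] sub  $1, $4, $0  →  {$0:0, $1:13, $2:8, $3:5, $4:13}
[5] bne  $3, $0, L10  →  {$0:0, $1:13, $2:8, $3:5, $4:13}  ⟨branch taken⟩
[6] add  $4, $2, $2  →  {$0:0, $1:13, $2:8, $3:5, $4:16}

16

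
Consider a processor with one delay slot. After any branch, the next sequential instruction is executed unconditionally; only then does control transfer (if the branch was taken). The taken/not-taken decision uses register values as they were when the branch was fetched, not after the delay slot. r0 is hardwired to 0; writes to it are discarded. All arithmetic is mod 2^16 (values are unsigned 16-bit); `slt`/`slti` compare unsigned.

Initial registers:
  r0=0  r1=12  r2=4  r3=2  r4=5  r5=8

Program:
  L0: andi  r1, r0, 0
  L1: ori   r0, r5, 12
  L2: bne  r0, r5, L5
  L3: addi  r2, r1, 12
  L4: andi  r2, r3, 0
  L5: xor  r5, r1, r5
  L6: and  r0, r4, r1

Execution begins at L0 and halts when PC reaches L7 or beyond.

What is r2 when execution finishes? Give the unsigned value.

12

#0 andi  r1, r0, 0 ; 0/0/4/2/5/8
#1 ori   r0, r5, 12 ; 0/0/4/2/5/8
#2 bne  r0, r5, L5 ; 0/0/4/2/5/8 ; →target
#3 addi  r2, r1, 12 ; 0/0/12/2/5/8
#5 xor  r5, r1, r5 ; 0/0/12/2/5/8
#6 and  r0, r4, r1 ; 0/0/12/2/5/8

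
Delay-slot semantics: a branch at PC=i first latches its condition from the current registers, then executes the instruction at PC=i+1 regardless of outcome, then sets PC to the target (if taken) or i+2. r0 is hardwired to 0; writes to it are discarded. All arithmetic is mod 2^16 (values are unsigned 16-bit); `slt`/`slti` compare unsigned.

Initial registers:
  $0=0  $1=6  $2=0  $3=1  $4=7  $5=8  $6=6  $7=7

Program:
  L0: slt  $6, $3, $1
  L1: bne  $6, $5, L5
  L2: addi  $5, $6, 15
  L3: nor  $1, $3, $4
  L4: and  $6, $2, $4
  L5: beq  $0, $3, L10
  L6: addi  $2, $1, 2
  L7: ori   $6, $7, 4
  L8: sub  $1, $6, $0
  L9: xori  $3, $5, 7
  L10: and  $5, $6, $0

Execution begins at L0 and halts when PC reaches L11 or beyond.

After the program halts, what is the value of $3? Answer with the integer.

PC=0  slt  $6, $3, $1        | $0=0 $1=6 $2=0 $3=1 $4=7 $5=8 $6=1 $7=7
PC=1  bne  $6, $5, L5        | $0=0 $1=6 $2=0 $3=1 $4=7 $5=8 $6=1 $7=7  [TAKEN]
PC=2  addi  $5, $6, 15       | $0=0 $1=6 $2=0 $3=1 $4=7 $5=16 $6=1 $7=7
PC=5  beq  $0, $3, L10       | $0=0 $1=6 $2=0 $3=1 $4=7 $5=16 $6=1 $7=7  [not taken]
PC=6  addi  $2, $1, 2        | $0=0 $1=6 $2=8 $3=1 $4=7 $5=16 $6=1 $7=7
PC=7  ori   $6, $7, 4        | $0=0 $1=6 $2=8 $3=1 $4=7 $5=16 $6=7 $7=7
PC=8  sub  $1, $6, $0        | $0=0 $1=7 $2=8 $3=1 $4=7 $5=16 $6=7 $7=7
PC=9  xori  $3, $5, 7        | $0=0 $1=7 $2=8 $3=23 $4=7 $5=16 $6=7 $7=7
PC=10 and  $5, $6, $0        | $0=0 $1=7 $2=8 $3=23 $4=7 $5=0 $6=7 $7=7

23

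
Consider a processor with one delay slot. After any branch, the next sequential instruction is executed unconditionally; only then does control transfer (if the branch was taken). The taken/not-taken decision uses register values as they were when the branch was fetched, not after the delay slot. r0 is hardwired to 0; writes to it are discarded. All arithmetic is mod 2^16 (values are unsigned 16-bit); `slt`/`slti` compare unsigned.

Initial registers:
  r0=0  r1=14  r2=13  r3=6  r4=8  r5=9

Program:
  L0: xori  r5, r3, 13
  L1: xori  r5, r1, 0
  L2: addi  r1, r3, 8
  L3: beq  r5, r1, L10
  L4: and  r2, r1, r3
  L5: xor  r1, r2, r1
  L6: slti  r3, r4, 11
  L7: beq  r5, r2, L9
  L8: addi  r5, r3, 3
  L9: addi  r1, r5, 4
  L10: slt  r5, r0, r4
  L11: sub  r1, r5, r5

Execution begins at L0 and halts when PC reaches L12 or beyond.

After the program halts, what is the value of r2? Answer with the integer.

  step pc=0: xori  r5, r3, 13  regs=(0,14,13,6,8,11)
  step pc=1: xori  r5, r1, 0  regs=(0,14,13,6,8,14)
  step pc=2: addi  r1, r3, 8  regs=(0,14,13,6,8,14)
  step pc=3: beq  r5, r1, L10  cond=T  regs=(0,14,13,6,8,14)
  step pc=4: and  r2, r1, r3  regs=(0,14,6,6,8,14)
  step pc=10: slt  r5, r0, r4  regs=(0,14,6,6,8,1)
  step pc=11: sub  r1, r5, r5  regs=(0,0,6,6,8,1)

6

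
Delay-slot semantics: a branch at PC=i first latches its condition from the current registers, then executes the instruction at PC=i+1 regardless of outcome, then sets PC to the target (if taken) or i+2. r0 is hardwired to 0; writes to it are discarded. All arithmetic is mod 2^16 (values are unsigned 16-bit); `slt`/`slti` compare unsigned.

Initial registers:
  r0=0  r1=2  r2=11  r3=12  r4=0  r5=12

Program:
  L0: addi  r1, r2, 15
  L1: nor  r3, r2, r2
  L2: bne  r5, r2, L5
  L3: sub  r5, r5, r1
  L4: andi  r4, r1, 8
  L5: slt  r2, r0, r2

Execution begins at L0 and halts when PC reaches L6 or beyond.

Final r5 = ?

  step pc=0: addi  r1, r2, 15  regs=(0,26,11,12,0,12)
  step pc=1: nor  r3, r2, r2  regs=(0,26,11,65524,0,12)
  step pc=2: bne  r5, r2, L5  cond=T  regs=(0,26,11,65524,0,12)
  step pc=3: sub  r5, r5, r1  regs=(0,26,11,65524,0,65522)
  step pc=5: slt  r2, r0, r2  regs=(0,26,1,65524,0,65522)

65522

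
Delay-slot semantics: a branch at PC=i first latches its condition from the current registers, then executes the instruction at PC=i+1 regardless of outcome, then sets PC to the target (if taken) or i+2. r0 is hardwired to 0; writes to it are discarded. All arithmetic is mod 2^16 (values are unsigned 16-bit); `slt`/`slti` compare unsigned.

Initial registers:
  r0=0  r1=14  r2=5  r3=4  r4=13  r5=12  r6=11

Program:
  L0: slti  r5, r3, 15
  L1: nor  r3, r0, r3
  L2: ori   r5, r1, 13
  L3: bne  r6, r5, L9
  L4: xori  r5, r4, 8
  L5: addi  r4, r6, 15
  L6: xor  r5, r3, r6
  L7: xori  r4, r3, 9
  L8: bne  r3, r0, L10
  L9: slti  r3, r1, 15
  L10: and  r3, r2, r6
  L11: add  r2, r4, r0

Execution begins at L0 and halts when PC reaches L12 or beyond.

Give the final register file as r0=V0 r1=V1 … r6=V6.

#0 slti  r5, r3, 15 ; 0/14/5/4/13/1/11
#1 nor  r3, r0, r3 ; 0/14/5/65531/13/1/11
#2 ori   r5, r1, 13 ; 0/14/5/65531/13/15/11
#3 bne  r6, r5, L9 ; 0/14/5/65531/13/15/11 ; →target
#4 xori  r5, r4, 8 ; 0/14/5/65531/13/5/11
#9 slti  r3, r1, 15 ; 0/14/5/1/13/5/11
#10 and  r3, r2, r6 ; 0/14/5/1/13/5/11
#11 add  r2, r4, r0 ; 0/14/13/1/13/5/11

r0=0 r1=14 r2=13 r3=1 r4=13 r5=5 r6=11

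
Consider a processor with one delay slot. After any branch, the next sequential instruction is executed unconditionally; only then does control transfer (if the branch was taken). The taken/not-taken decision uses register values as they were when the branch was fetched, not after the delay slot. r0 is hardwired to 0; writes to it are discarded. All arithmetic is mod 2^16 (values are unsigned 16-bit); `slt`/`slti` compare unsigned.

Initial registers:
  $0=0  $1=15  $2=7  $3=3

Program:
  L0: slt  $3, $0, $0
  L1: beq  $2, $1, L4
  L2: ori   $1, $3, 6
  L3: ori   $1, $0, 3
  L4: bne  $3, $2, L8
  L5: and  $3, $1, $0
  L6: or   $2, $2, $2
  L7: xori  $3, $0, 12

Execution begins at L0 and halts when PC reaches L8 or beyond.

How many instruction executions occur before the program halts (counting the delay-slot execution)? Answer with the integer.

6

PC=0  slt  $3, $0, $0        | $0=0 $1=15 $2=7 $3=0
PC=1  beq  $2, $1, L4        | $0=0 $1=15 $2=7 $3=0  [not taken]
PC=2  ori   $1, $3, 6        | $0=0 $1=6 $2=7 $3=0
PC=3  ori   $1, $0, 3        | $0=0 $1=3 $2=7 $3=0
PC=4  bne  $3, $2, L8        | $0=0 $1=3 $2=7 $3=0  [TAKEN]
PC=5  and  $3, $1, $0        | $0=0 $1=3 $2=7 $3=0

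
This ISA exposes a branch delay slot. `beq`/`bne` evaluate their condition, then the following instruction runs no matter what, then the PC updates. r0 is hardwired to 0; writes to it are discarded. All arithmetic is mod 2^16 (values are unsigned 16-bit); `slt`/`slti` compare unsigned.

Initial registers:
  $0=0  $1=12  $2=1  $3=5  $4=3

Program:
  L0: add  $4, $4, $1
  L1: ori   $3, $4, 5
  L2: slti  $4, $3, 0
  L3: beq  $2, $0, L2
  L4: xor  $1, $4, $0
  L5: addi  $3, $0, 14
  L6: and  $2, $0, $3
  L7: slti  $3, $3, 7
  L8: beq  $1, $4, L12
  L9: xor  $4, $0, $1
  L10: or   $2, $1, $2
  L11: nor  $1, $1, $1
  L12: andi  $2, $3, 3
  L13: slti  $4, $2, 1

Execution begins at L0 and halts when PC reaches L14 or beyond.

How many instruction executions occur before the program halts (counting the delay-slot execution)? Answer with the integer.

[0] add  $4, $4, $1  →  {$0:0, $1:12, $2:1, $3:5, $4:15}
[1] ori   $3, $4, 5  →  {$0:0, $1:12, $2:1, $3:15, $4:15}
[2] slti  $4, $3, 0  →  {$0:0, $1:12, $2:1, $3:15, $4:0}
[3] beq  $2, $0, L2  →  {$0:0, $1:12, $2:1, $3:15, $4:0}  ⟨branch fallthrough⟩
[4] xor  $1, $4, $0  →  {$0:0, $1:0, $2:1, $3:15, $4:0}
[5] addi  $3, $0, 14  →  {$0:0, $1:0, $2:1, $3:14, $4:0}
[6] and  $2, $0, $3  →  {$0:0, $1:0, $2:0, $3:14, $4:0}
[7] slti  $3, $3, 7  →  {$0:0, $1:0, $2:0, $3:0, $4:0}
[8] beq  $1, $4, L12  →  {$0:0, $1:0, $2:0, $3:0, $4:0}  ⟨branch taken⟩
[9] xor  $4, $0, $1  →  {$0:0, $1:0, $2:0, $3:0, $4:0}
[12] andi  $2, $3, 3  →  {$0:0, $1:0, $2:0, $3:0, $4:0}
[13] slti  $4, $2, 1  →  {$0:0, $1:0, $2:0, $3:0, $4:1}

12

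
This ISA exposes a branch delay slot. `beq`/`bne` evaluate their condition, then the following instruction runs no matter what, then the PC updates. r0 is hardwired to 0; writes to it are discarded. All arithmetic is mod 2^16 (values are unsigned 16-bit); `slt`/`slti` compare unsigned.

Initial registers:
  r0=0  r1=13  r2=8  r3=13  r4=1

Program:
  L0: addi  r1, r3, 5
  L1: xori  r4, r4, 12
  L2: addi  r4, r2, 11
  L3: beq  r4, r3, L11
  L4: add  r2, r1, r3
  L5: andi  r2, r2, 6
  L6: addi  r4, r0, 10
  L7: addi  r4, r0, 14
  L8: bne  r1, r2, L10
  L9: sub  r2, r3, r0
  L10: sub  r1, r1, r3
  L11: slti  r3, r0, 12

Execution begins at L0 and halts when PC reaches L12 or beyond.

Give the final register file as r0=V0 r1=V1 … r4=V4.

  step pc=0: addi  r1, r3, 5  regs=(0,18,8,13,1)
  step pc=1: xori  r4, r4, 12  regs=(0,18,8,13,13)
  step pc=2: addi  r4, r2, 11  regs=(0,18,8,13,19)
  step pc=3: beq  r4, r3, L11  cond=F  regs=(0,18,8,13,19)
  step pc=4: add  r2, r1, r3  regs=(0,18,31,13,19)
  step pc=5: andi  r2, r2, 6  regs=(0,18,6,13,19)
  step pc=6: addi  r4, r0, 10  regs=(0,18,6,13,10)
  step pc=7: addi  r4, r0, 14  regs=(0,18,6,13,14)
  step pc=8: bne  r1, r2, L10  cond=T  regs=(0,18,6,13,14)
  step pc=9: sub  r2, r3, r0  regs=(0,18,13,13,14)
  step pc=10: sub  r1, r1, r3  regs=(0,5,13,13,14)
  step pc=11: slti  r3, r0, 12  regs=(0,5,13,1,14)

r0=0 r1=5 r2=13 r3=1 r4=14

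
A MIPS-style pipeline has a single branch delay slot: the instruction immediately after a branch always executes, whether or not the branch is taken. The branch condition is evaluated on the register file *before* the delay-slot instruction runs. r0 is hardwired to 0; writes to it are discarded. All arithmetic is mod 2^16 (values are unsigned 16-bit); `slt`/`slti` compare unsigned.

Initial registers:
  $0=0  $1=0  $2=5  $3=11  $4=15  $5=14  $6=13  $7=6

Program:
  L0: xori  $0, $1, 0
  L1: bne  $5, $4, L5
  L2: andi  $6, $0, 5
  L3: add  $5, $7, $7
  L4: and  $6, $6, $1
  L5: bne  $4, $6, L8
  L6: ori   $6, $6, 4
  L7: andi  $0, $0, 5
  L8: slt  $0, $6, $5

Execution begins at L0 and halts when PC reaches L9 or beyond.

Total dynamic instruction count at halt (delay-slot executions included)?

6

#0 xori  $0, $1, 0 ; 0/0/5/11/15/14/13/6
#1 bne  $5, $4, L5 ; 0/0/5/11/15/14/13/6 ; →target
#2 andi  $6, $0, 5 ; 0/0/5/11/15/14/0/6
#5 bne  $4, $6, L8 ; 0/0/5/11/15/14/0/6 ; →target
#6 ori   $6, $6, 4 ; 0/0/5/11/15/14/4/6
#8 slt  $0, $6, $5 ; 0/0/5/11/15/14/4/6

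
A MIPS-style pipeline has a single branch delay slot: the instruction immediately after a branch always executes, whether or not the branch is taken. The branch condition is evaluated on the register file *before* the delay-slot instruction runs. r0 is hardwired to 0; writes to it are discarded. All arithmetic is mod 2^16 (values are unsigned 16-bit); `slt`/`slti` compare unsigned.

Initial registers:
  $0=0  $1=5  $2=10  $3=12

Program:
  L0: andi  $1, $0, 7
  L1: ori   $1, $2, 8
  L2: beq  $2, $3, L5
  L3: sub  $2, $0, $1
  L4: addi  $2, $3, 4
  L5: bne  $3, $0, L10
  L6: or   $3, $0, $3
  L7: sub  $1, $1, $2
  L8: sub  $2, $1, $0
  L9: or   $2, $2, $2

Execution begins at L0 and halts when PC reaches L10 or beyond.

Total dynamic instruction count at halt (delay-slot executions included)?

7

#0 andi  $1, $0, 7 ; 0/0/10/12
#1 ori   $1, $2, 8 ; 0/10/10/12
#2 beq  $2, $3, L5 ; 0/10/10/12 ; →fallthru
#3 sub  $2, $0, $1 ; 0/10/65526/12
#4 addi  $2, $3, 4 ; 0/10/16/12
#5 bne  $3, $0, L10 ; 0/10/16/12 ; →target
#6 or   $3, $0, $3 ; 0/10/16/12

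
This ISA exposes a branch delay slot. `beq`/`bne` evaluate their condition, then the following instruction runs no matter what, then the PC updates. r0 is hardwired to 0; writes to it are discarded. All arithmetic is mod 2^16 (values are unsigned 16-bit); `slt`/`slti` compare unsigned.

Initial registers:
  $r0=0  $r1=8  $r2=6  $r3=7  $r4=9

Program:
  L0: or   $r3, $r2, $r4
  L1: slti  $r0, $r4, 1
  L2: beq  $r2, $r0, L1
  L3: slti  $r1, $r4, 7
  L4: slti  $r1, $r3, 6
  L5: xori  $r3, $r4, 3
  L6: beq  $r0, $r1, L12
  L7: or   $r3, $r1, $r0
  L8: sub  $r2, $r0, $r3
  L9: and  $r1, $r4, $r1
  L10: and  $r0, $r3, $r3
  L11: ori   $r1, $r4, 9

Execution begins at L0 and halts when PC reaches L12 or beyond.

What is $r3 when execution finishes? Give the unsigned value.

0

PC=0  or   $r3, $r2, $r4     | $r0=0 $r1=8 $r2=6 $r3=15 $r4=9
PC=1  slti  $r0, $r4, 1      | $r0=0 $r1=8 $r2=6 $r3=15 $r4=9
PC=2  beq  $r2, $r0, L1      | $r0=0 $r1=8 $r2=6 $r3=15 $r4=9  [not taken]
PC=3  slti  $r1, $r4, 7      | $r0=0 $r1=0 $r2=6 $r3=15 $r4=9
PC=4  slti  $r1, $r3, 6      | $r0=0 $r1=0 $r2=6 $r3=15 $r4=9
PC=5  xori  $r3, $r4, 3      | $r0=0 $r1=0 $r2=6 $r3=10 $r4=9
PC=6  beq  $r0, $r1, L12     | $r0=0 $r1=0 $r2=6 $r3=10 $r4=9  [TAKEN]
PC=7  or   $r3, $r1, $r0     | $r0=0 $r1=0 $r2=6 $r3=0 $r4=9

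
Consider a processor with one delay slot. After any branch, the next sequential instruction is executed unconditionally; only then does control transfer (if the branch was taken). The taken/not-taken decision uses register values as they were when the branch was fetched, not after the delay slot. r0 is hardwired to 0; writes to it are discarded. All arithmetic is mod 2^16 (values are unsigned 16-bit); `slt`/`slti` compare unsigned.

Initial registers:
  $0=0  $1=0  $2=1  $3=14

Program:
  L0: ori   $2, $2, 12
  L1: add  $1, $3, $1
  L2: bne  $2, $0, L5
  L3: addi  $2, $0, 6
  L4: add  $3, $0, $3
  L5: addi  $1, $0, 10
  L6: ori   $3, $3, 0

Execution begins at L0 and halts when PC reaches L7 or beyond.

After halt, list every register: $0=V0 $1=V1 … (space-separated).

  step pc=0: ori   $2, $2, 12  regs=(0,0,13,14)
  step pc=1: add  $1, $3, $1  regs=(0,14,13,14)
  step pc=2: bne  $2, $0, L5  cond=T  regs=(0,14,13,14)
  step pc=3: addi  $2, $0, 6  regs=(0,14,6,14)
  step pc=5: addi  $1, $0, 10  regs=(0,10,6,14)
  step pc=6: ori   $3, $3, 0  regs=(0,10,6,14)

$0=0 $1=10 $2=6 $3=14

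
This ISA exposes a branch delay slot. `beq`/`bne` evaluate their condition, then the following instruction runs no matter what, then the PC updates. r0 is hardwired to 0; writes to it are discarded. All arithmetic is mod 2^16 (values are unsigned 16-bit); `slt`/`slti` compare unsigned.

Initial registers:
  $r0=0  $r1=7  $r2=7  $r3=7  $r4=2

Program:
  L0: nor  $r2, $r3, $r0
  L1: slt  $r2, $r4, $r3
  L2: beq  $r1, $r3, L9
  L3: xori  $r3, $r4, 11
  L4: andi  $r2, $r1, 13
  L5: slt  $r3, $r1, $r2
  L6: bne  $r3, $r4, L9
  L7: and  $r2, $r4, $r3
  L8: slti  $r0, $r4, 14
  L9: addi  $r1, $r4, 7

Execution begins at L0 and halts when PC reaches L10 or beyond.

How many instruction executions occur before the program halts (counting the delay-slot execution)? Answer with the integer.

PC=0  nor  $r2, $r3, $r0     | $r0=0 $r1=7 $r2=65528 $r3=7 $r4=2
PC=1  slt  $r2, $r4, $r3     | $r0=0 $r1=7 $r2=1 $r3=7 $r4=2
PC=2  beq  $r1, $r3, L9      | $r0=0 $r1=7 $r2=1 $r3=7 $r4=2  [TAKEN]
PC=3  xori  $r3, $r4, 11     | $r0=0 $r1=7 $r2=1 $r3=9 $r4=2
PC=9  addi  $r1, $r4, 7      | $r0=0 $r1=9 $r2=1 $r3=9 $r4=2

5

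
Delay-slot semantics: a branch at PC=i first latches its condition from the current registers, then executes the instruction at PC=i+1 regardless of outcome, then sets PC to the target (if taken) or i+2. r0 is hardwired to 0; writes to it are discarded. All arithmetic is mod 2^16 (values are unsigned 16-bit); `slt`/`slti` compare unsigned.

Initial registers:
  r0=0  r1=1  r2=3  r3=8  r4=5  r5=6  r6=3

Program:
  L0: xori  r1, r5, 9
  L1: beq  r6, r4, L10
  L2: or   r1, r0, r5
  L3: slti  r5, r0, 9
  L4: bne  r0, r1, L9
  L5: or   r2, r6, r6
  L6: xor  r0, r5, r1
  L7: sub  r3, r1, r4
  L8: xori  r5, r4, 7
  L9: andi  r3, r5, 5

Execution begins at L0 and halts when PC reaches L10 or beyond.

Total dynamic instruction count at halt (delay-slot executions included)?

7

  step pc=0: xori  r1, r5, 9  regs=(0,15,3,8,5,6,3)
  step pc=1: beq  r6, r4, L10  cond=F  regs=(0,15,3,8,5,6,3)
  step pc=2: or   r1, r0, r5  regs=(0,6,3,8,5,6,3)
  step pc=3: slti  r5, r0, 9  regs=(0,6,3,8,5,1,3)
  step pc=4: bne  r0, r1, L9  cond=T  regs=(0,6,3,8,5,1,3)
  step pc=5: or   r2, r6, r6  regs=(0,6,3,8,5,1,3)
  step pc=9: andi  r3, r5, 5  regs=(0,6,3,1,5,1,3)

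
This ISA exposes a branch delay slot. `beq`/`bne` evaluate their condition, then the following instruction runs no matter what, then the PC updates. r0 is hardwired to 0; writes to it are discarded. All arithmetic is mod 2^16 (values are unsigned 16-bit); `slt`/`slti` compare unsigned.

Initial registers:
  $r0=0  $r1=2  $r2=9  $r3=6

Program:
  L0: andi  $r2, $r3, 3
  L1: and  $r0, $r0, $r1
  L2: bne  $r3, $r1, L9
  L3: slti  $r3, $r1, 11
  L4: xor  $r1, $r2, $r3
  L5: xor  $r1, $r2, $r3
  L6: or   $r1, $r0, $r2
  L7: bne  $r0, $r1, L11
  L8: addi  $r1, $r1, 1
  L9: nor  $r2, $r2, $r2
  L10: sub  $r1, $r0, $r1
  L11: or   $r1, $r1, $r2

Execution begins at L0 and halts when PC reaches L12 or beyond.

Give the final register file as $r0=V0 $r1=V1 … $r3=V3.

#0 andi  $r2, $r3, 3 ; 0/2/2/6
#1 and  $r0, $r0, $r1 ; 0/2/2/6
#2 bne  $r3, $r1, L9 ; 0/2/2/6 ; →target
#3 slti  $r3, $r1, 11 ; 0/2/2/1
#9 nor  $r2, $r2, $r2 ; 0/2/65533/1
#10 sub  $r1, $r0, $r1 ; 0/65534/65533/1
#11 or   $r1, $r1, $r2 ; 0/65535/65533/1

$r0=0 $r1=65535 $r2=65533 $r3=1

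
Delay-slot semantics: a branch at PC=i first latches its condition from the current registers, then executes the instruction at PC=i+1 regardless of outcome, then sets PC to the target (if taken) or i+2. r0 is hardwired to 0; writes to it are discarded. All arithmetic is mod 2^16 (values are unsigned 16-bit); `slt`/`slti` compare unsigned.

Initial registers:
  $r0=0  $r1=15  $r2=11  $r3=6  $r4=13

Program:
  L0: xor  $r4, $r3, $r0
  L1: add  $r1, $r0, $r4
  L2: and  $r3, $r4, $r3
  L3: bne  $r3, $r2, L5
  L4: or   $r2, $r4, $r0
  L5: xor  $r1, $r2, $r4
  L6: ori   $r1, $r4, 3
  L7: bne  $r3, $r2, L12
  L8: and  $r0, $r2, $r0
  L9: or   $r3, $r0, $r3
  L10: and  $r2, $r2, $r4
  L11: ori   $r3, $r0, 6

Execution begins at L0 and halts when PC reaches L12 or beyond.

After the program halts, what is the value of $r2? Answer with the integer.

#0 xor  $r4, $r3, $r0 ; 0/15/11/6/6
#1 add  $r1, $r0, $r4 ; 0/6/11/6/6
#2 and  $r3, $r4, $r3 ; 0/6/11/6/6
#3 bne  $r3, $r2, L5 ; 0/6/11/6/6 ; →target
#4 or   $r2, $r4, $r0 ; 0/6/6/6/6
#5 xor  $r1, $r2, $r4 ; 0/0/6/6/6
#6 ori   $r1, $r4, 3 ; 0/7/6/6/6
#7 bne  $r3, $r2, L12 ; 0/7/6/6/6 ; →fallthru
#8 and  $r0, $r2, $r0 ; 0/7/6/6/6
#9 or   $r3, $r0, $r3 ; 0/7/6/6/6
#10 and  $r2, $r2, $r4 ; 0/7/6/6/6
#11 ori   $r3, $r0, 6 ; 0/7/6/6/6

6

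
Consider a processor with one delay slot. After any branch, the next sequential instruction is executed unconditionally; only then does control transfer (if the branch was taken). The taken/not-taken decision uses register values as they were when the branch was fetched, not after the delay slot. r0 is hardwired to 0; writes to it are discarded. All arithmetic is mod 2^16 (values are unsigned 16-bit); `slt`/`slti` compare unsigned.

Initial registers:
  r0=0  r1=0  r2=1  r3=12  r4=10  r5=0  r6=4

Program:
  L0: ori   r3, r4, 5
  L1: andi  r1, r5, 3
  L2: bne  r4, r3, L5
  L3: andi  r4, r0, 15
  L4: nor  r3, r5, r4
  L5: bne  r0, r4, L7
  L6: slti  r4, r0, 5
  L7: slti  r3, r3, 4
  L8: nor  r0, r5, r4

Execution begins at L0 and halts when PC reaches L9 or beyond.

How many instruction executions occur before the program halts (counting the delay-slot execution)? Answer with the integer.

PC=0  ori   r3, r4, 5        | r0=0 r1=0 r2=1 r3=15 r4=10 r5=0 r6=4
PC=1  andi  r1, r5, 3        | r0=0 r1=0 r2=1 r3=15 r4=10 r5=0 r6=4
PC=2  bne  r4, r3, L5        | r0=0 r1=0 r2=1 r3=15 r4=10 r5=0 r6=4  [TAKEN]
PC=3  andi  r4, r0, 15       | r0=0 r1=0 r2=1 r3=15 r4=0 r5=0 r6=4
PC=5  bne  r0, r4, L7        | r0=0 r1=0 r2=1 r3=15 r4=0 r5=0 r6=4  [not taken]
PC=6  slti  r4, r0, 5        | r0=0 r1=0 r2=1 r3=15 r4=1 r5=0 r6=4
PC=7  slti  r3, r3, 4        | r0=0 r1=0 r2=1 r3=0 r4=1 r5=0 r6=4
PC=8  nor  r0, r5, r4        | r0=0 r1=0 r2=1 r3=0 r4=1 r5=0 r6=4

8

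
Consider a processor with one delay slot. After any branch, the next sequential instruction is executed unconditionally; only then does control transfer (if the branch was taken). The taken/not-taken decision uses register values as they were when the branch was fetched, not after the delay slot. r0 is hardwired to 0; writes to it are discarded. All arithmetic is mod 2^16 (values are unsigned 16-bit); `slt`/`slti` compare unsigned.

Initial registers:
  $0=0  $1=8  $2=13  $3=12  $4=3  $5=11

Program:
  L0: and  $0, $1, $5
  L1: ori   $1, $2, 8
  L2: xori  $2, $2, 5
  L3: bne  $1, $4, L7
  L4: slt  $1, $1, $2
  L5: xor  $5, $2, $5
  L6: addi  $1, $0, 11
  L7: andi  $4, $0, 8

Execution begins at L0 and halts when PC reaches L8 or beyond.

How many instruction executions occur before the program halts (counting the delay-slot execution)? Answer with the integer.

6

[0] and  $0, $1, $5  →  {$0:0, $1:8, $2:13, $3:12, $4:3, $5:11}
[1] ori   $1, $2, 8  →  {$0:0, $1:13, $2:13, $3:12, $4:3, $5:11}
[2] xori  $2, $2, 5  →  {$0:0, $1:13, $2:8, $3:12, $4:3, $5:11}
[3] bne  $1, $4, L7  →  {$0:0, $1:13, $2:8, $3:12, $4:3, $5:11}  ⟨branch taken⟩
[4] slt  $1, $1, $2  →  {$0:0, $1:0, $2:8, $3:12, $4:3, $5:11}
[7] andi  $4, $0, 8  →  {$0:0, $1:0, $2:8, $3:12, $4:0, $5:11}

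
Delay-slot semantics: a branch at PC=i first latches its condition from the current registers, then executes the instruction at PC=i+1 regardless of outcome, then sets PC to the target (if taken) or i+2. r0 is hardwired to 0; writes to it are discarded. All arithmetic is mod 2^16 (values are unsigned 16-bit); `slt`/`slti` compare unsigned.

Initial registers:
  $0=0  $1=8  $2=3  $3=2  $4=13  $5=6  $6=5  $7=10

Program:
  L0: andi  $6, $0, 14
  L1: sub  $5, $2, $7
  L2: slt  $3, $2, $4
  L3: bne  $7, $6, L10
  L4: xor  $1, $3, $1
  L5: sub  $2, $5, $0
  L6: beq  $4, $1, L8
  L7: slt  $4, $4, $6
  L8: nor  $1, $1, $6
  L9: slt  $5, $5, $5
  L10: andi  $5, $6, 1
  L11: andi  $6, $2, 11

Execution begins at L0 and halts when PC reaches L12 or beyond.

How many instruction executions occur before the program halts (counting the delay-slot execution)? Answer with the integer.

7

[0] andi  $6, $0, 14  →  {$0:0, $1:8, $2:3, $3:2, $4:13, $5:6, $6:0, $7:10}
[1] sub  $5, $2, $7  →  {$0:0, $1:8, $2:3, $3:2, $4:13, $5:65529, $6:0, $7:10}
[2] slt  $3, $2, $4  →  {$0:0, $1:8, $2:3, $3:1, $4:13, $5:65529, $6:0, $7:10}
[3] bne  $7, $6, L10  →  {$0:0, $1:8, $2:3, $3:1, $4:13, $5:65529, $6:0, $7:10}  ⟨branch taken⟩
[4] xor  $1, $3, $1  →  {$0:0, $1:9, $2:3, $3:1, $4:13, $5:65529, $6:0, $7:10}
[10] andi  $5, $6, 1  →  {$0:0, $1:9, $2:3, $3:1, $4:13, $5:0, $6:0, $7:10}
[11] andi  $6, $2, 11  →  {$0:0, $1:9, $2:3, $3:1, $4:13, $5:0, $6:3, $7:10}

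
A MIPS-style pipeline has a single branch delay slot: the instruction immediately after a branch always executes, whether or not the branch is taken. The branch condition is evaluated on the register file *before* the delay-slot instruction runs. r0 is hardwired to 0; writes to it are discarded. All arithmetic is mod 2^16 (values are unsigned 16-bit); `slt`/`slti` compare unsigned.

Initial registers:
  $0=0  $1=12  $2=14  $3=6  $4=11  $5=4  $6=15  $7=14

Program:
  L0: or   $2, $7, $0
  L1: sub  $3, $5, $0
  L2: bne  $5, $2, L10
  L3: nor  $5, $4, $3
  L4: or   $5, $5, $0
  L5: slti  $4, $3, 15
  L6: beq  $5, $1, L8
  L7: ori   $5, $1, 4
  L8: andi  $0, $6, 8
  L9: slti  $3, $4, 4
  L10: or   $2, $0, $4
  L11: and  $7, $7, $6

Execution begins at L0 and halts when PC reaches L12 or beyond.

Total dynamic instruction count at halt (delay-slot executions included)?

  step pc=0: or   $2, $7, $0  regs=(0,12,14,6,11,4,15,14)
  step pc=1: sub  $3, $5, $0  regs=(0,12,14,4,11,4,15,14)
  step pc=2: bne  $5, $2, L10  cond=T  regs=(0,12,14,4,11,4,15,14)
  step pc=3: nor  $5, $4, $3  regs=(0,12,14,4,11,65520,15,14)
  step pc=10: or   $2, $0, $4  regs=(0,12,11,4,11,65520,15,14)
  step pc=11: and  $7, $7, $6  regs=(0,12,11,4,11,65520,15,14)

6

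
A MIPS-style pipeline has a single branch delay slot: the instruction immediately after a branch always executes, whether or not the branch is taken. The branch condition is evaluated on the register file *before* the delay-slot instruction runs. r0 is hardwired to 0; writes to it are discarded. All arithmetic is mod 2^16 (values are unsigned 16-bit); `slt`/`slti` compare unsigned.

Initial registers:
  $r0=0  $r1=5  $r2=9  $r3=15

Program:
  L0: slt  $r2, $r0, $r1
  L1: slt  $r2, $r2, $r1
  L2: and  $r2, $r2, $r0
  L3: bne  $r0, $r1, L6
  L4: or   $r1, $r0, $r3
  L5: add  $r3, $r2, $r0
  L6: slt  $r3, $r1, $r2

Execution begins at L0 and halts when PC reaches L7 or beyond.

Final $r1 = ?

  step pc=0: slt  $r2, $r0, $r1  regs=(0,5,1,15)
  step pc=1: slt  $r2, $r2, $r1  regs=(0,5,1,15)
  step pc=2: and  $r2, $r2, $r0  regs=(0,5,0,15)
  step pc=3: bne  $r0, $r1, L6  cond=T  regs=(0,5,0,15)
  step pc=4: or   $r1, $r0, $r3  regs=(0,15,0,15)
  step pc=6: slt  $r3, $r1, $r2  regs=(0,15,0,0)

15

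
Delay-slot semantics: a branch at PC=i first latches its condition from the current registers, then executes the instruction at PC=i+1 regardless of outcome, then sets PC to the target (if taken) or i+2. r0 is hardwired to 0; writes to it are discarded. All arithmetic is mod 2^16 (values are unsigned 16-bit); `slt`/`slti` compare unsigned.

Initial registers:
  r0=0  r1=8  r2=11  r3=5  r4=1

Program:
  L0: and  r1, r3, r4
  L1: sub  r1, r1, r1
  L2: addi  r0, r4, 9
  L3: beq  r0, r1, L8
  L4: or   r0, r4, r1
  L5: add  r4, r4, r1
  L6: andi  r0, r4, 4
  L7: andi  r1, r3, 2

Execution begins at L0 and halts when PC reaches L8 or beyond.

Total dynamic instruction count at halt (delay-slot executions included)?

5

[0] and  r1, r3, r4  →  {r0:0, r1:1, r2:11, r3:5, r4:1}
[1] sub  r1, r1, r1  →  {r0:0, r1:0, r2:11, r3:5, r4:1}
[2] addi  r0, r4, 9  →  {r0:0, r1:0, r2:11, r3:5, r4:1}
[3] beq  r0, r1, L8  →  {r0:0, r1:0, r2:11, r3:5, r4:1}  ⟨branch taken⟩
[4] or   r0, r4, r1  →  {r0:0, r1:0, r2:11, r3:5, r4:1}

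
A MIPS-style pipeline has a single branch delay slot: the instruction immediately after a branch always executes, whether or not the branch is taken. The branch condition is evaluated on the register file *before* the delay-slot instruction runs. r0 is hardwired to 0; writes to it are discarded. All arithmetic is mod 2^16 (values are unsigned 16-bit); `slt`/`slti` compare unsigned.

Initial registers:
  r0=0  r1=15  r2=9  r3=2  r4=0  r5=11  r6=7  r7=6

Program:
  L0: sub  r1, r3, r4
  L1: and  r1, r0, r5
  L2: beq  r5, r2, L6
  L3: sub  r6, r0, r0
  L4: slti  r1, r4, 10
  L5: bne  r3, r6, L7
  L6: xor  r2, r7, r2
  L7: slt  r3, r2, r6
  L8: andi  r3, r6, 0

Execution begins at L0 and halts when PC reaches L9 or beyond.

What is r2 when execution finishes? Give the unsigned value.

  step pc=0: sub  r1, r3, r4  regs=(0,2,9,2,0,11,7,6)
  step pc=1: and  r1, r0, r5  regs=(0,0,9,2,0,11,7,6)
  step pc=2: beq  r5, r2, L6  cond=F  regs=(0,0,9,2,0,11,7,6)
  step pc=3: sub  r6, r0, r0  regs=(0,0,9,2,0,11,0,6)
  step pc=4: slti  r1, r4, 10  regs=(0,1,9,2,0,11,0,6)
  step pc=5: bne  r3, r6, L7  cond=T  regs=(0,1,9,2,0,11,0,6)
  step pc=6: xor  r2, r7, r2  regs=(0,1,15,2,0,11,0,6)
  step pc=7: slt  r3, r2, r6  regs=(0,1,15,0,0,11,0,6)
  step pc=8: andi  r3, r6, 0  regs=(0,1,15,0,0,11,0,6)

15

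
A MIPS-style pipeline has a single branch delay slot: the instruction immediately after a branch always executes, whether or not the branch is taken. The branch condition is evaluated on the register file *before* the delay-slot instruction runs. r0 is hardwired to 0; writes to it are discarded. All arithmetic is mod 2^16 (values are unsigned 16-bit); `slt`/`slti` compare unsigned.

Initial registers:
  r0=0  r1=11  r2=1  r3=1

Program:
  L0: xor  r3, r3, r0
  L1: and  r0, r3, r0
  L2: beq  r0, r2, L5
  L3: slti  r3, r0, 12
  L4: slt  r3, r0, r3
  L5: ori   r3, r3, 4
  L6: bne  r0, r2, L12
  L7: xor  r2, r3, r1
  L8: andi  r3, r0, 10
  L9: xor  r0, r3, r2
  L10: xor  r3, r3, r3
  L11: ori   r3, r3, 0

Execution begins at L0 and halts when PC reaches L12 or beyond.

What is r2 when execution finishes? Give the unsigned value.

14

PC=0  xor  r3, r3, r0        | r0=0 r1=11 r2=1 r3=1
PC=1  and  r0, r3, r0        | r0=0 r1=11 r2=1 r3=1
PC=2  beq  r0, r2, L5        | r0=0 r1=11 r2=1 r3=1  [not taken]
PC=3  slti  r3, r0, 12       | r0=0 r1=11 r2=1 r3=1
PC=4  slt  r3, r0, r3        | r0=0 r1=11 r2=1 r3=1
PC=5  ori   r3, r3, 4        | r0=0 r1=11 r2=1 r3=5
PC=6  bne  r0, r2, L12       | r0=0 r1=11 r2=1 r3=5  [TAKEN]
PC=7  xor  r2, r3, r1        | r0=0 r1=11 r2=14 r3=5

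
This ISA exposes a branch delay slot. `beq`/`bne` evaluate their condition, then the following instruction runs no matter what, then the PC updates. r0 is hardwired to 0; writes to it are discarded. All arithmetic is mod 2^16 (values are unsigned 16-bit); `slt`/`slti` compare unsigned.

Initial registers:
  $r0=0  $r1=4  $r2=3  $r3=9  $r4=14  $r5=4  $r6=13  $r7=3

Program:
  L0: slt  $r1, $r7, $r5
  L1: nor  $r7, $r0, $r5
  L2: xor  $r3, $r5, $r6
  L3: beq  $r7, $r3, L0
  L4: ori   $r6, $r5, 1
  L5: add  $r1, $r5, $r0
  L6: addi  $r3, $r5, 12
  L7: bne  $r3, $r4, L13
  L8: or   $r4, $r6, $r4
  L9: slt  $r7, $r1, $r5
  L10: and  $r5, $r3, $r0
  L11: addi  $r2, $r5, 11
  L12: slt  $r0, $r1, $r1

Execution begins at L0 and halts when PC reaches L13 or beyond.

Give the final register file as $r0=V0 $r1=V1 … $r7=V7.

  step pc=0: slt  $r1, $r7, $r5  regs=(0,1,3,9,14,4,13,3)
  step pc=1: nor  $r7, $r0, $r5  regs=(0,1,3,9,14,4,13,65531)
  step pc=2: xor  $r3, $r5, $r6  regs=(0,1,3,9,14,4,13,65531)
  step pc=3: beq  $r7, $r3, L0  cond=F  regs=(0,1,3,9,14,4,13,65531)
  step pc=4: ori   $r6, $r5, 1  regs=(0,1,3,9,14,4,5,65531)
  step pc=5: add  $r1, $r5, $r0  regs=(0,4,3,9,14,4,5,65531)
  step pc=6: addi  $r3, $r5, 12  regs=(0,4,3,16,14,4,5,65531)
  step pc=7: bne  $r3, $r4, L13  cond=T  regs=(0,4,3,16,14,4,5,65531)
  step pc=8: or   $r4, $r6, $r4  regs=(0,4,3,16,15,4,5,65531)

$r0=0 $r1=4 $r2=3 $r3=16 $r4=15 $r5=4 $r6=5 $r7=65531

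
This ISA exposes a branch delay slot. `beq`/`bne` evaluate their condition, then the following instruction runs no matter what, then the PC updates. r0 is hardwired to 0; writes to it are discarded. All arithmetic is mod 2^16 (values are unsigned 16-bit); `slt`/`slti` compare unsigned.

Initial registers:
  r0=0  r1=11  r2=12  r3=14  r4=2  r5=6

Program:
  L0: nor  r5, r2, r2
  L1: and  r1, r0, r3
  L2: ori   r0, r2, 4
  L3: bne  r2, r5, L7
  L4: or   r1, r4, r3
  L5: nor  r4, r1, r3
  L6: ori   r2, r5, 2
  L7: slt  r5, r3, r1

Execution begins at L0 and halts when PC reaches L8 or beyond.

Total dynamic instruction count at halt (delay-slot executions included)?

6

#0 nor  r5, r2, r2 ; 0/11/12/14/2/65523
#1 and  r1, r0, r3 ; 0/0/12/14/2/65523
#2 ori   r0, r2, 4 ; 0/0/12/14/2/65523
#3 bne  r2, r5, L7 ; 0/0/12/14/2/65523 ; →target
#4 or   r1, r4, r3 ; 0/14/12/14/2/65523
#7 slt  r5, r3, r1 ; 0/14/12/14/2/0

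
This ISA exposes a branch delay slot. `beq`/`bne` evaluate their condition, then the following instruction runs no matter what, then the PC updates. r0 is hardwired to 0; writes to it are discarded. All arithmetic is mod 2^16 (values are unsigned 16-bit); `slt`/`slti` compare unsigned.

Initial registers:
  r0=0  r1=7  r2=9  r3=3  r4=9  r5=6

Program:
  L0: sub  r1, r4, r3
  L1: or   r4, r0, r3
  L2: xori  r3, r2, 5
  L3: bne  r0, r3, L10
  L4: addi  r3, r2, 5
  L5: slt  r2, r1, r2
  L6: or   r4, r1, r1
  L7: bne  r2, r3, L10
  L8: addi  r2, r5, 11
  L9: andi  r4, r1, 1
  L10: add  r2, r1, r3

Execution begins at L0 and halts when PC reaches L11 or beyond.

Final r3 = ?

14

#0 sub  r1, r4, r3 ; 0/6/9/3/9/6
#1 or   r4, r0, r3 ; 0/6/9/3/3/6
#2 xori  r3, r2, 5 ; 0/6/9/12/3/6
#3 bne  r0, r3, L10 ; 0/6/9/12/3/6 ; →target
#4 addi  r3, r2, 5 ; 0/6/9/14/3/6
#10 add  r2, r1, r3 ; 0/6/20/14/3/6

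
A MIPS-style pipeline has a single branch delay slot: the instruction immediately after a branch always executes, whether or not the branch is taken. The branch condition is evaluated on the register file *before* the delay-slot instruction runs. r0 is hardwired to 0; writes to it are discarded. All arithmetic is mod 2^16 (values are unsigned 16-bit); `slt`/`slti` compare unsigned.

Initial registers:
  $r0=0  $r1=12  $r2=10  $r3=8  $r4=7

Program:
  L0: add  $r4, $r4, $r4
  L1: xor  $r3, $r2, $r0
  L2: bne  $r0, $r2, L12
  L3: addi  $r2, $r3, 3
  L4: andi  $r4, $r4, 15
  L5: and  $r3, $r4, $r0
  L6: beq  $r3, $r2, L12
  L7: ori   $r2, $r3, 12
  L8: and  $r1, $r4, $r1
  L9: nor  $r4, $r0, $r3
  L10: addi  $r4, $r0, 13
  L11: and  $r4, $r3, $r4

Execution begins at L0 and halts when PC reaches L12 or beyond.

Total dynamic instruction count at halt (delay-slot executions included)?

[0] add  $r4, $r4, $r4  →  {$r0:0, $r1:12, $r2:10, $r3:8, $r4:14}
[1] xor  $r3, $r2, $r0  →  {$r0:0, $r1:12, $r2:10, $r3:10, $r4:14}
[2] bne  $r0, $r2, L12  →  {$r0:0, $r1:12, $r2:10, $r3:10, $r4:14}  ⟨branch taken⟩
[3] addi  $r2, $r3, 3  →  {$r0:0, $r1:12, $r2:13, $r3:10, $r4:14}

4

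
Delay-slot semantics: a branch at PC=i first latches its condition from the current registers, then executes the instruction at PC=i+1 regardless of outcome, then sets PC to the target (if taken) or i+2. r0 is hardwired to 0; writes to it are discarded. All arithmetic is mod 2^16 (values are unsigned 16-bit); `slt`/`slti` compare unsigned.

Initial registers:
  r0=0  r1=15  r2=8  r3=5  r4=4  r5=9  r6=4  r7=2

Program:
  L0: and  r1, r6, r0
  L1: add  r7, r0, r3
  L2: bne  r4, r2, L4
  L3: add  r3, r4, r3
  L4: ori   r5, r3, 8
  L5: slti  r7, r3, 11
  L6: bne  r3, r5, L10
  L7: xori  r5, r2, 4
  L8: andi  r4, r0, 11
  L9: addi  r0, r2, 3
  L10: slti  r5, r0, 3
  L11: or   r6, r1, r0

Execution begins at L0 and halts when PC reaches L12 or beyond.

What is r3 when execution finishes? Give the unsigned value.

PC=0  and  r1, r6, r0        | r0=0 r1=0 r2=8 r3=5 r4=4 r5=9 r6=4 r7=2
PC=1  add  r7, r0, r3        | r0=0 r1=0 r2=8 r3=5 r4=4 r5=9 r6=4 r7=5
PC=2  bne  r4, r2, L4        | r0=0 r1=0 r2=8 r3=5 r4=4 r5=9 r6=4 r7=5  [TAKEN]
PC=3  add  r3, r4, r3        | r0=0 r1=0 r2=8 r3=9 r4=4 r5=9 r6=4 r7=5
PC=4  ori   r5, r3, 8        | r0=0 r1=0 r2=8 r3=9 r4=4 r5=9 r6=4 r7=5
PC=5  slti  r7, r3, 11       | r0=0 r1=0 r2=8 r3=9 r4=4 r5=9 r6=4 r7=1
PC=6  bne  r3, r5, L10       | r0=0 r1=0 r2=8 r3=9 r4=4 r5=9 r6=4 r7=1  [not taken]
PC=7  xori  r5, r2, 4        | r0=0 r1=0 r2=8 r3=9 r4=4 r5=12 r6=4 r7=1
PC=8  andi  r4, r0, 11       | r0=0 r1=0 r2=8 r3=9 r4=0 r5=12 r6=4 r7=1
PC=9  addi  r0, r2, 3        | r0=0 r1=0 r2=8 r3=9 r4=0 r5=12 r6=4 r7=1
PC=10 slti  r5, r0, 3        | r0=0 r1=0 r2=8 r3=9 r4=0 r5=1 r6=4 r7=1
PC=11 or   r6, r1, r0        | r0=0 r1=0 r2=8 r3=9 r4=0 r5=1 r6=0 r7=1

9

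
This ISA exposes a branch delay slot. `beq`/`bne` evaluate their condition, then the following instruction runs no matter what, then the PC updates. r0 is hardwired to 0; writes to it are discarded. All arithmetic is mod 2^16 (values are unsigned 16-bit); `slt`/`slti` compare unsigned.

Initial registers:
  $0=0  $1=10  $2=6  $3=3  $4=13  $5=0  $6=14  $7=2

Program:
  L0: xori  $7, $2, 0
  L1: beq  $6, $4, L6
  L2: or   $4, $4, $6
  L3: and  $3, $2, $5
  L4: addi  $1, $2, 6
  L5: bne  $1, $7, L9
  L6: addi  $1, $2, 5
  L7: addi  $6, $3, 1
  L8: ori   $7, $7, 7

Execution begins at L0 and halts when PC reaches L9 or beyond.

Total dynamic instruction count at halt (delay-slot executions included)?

7

#0 xori  $7, $2, 0 ; 0/10/6/3/13/0/14/6
#1 beq  $6, $4, L6 ; 0/10/6/3/13/0/14/6 ; →fallthru
#2 or   $4, $4, $6 ; 0/10/6/3/15/0/14/6
#3 and  $3, $2, $5 ; 0/10/6/0/15/0/14/6
#4 addi  $1, $2, 6 ; 0/12/6/0/15/0/14/6
#5 bne  $1, $7, L9 ; 0/12/6/0/15/0/14/6 ; →target
#6 addi  $1, $2, 5 ; 0/11/6/0/15/0/14/6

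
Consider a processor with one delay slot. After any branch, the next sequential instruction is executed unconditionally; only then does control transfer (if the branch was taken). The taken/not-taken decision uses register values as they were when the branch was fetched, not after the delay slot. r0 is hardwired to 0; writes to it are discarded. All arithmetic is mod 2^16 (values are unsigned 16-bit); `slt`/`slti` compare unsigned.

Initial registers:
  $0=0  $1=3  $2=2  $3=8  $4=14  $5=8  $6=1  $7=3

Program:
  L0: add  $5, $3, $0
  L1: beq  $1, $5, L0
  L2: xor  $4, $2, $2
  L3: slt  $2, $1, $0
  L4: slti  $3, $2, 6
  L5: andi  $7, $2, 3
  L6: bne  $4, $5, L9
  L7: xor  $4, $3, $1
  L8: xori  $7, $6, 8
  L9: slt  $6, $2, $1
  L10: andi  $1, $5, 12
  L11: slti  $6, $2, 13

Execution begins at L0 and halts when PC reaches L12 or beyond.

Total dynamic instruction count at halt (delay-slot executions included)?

PC=0  add  $5, $3, $0        | $0=0 $1=3 $2=2 $3=8 $4=14 $5=8 $6=1 $7=3
PC=1  beq  $1, $5, L0        | $0=0 $1=3 $2=2 $3=8 $4=14 $5=8 $6=1 $7=3  [not taken]
PC=2  xor  $4, $2, $2        | $0=0 $1=3 $2=2 $3=8 $4=0 $5=8 $6=1 $7=3
PC=3  slt  $2, $1, $0        | $0=0 $1=3 $2=0 $3=8 $4=0 $5=8 $6=1 $7=3
PC=4  slti  $3, $2, 6        | $0=0 $1=3 $2=0 $3=1 $4=0 $5=8 $6=1 $7=3
PC=5  andi  $7, $2, 3        | $0=0 $1=3 $2=0 $3=1 $4=0 $5=8 $6=1 $7=0
PC=6  bne  $4, $5, L9        | $0=0 $1=3 $2=0 $3=1 $4=0 $5=8 $6=1 $7=0  [TAKEN]
PC=7  xor  $4, $3, $1        | $0=0 $1=3 $2=0 $3=1 $4=2 $5=8 $6=1 $7=0
PC=9  slt  $6, $2, $1        | $0=0 $1=3 $2=0 $3=1 $4=2 $5=8 $6=1 $7=0
PC=10 andi  $1, $5, 12       | $0=0 $1=8 $2=0 $3=1 $4=2 $5=8 $6=1 $7=0
PC=11 slti  $6, $2, 13       | $0=0 $1=8 $2=0 $3=1 $4=2 $5=8 $6=1 $7=0

11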